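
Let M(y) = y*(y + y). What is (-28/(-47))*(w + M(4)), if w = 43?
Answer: 2100/47 ≈ 44.681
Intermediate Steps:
M(y) = 2*y**2 (M(y) = y*(2*y) = 2*y**2)
(-28/(-47))*(w + M(4)) = (-28/(-47))*(43 + 2*4**2) = (-28*(-1/47))*(43 + 2*16) = 28*(43 + 32)/47 = (28/47)*75 = 2100/47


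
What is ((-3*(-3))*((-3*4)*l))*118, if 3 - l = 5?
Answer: 25488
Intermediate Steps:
l = -2 (l = 3 - 1*5 = 3 - 5 = -2)
((-3*(-3))*((-3*4)*l))*118 = ((-3*(-3))*(-3*4*(-2)))*118 = (9*(-12*(-2)))*118 = (9*24)*118 = 216*118 = 25488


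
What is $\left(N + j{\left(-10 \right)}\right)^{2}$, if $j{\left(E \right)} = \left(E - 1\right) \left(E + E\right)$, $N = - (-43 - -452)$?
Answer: $35721$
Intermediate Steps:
$N = -409$ ($N = - (-43 + 452) = \left(-1\right) 409 = -409$)
$j{\left(E \right)} = 2 E \left(-1 + E\right)$ ($j{\left(E \right)} = \left(E - 1\right) 2 E = \left(-1 + E\right) 2 E = 2 E \left(-1 + E\right)$)
$\left(N + j{\left(-10 \right)}\right)^{2} = \left(-409 + 2 \left(-10\right) \left(-1 - 10\right)\right)^{2} = \left(-409 + 2 \left(-10\right) \left(-11\right)\right)^{2} = \left(-409 + 220\right)^{2} = \left(-189\right)^{2} = 35721$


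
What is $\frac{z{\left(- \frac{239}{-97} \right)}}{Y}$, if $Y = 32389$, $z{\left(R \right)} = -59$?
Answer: $- \frac{59}{32389} \approx -0.0018216$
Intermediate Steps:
$\frac{z{\left(- \frac{239}{-97} \right)}}{Y} = - \frac{59}{32389}$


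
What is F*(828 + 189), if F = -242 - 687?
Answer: -944793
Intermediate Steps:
F = -929
F*(828 + 189) = -929*(828 + 189) = -929*1017 = -944793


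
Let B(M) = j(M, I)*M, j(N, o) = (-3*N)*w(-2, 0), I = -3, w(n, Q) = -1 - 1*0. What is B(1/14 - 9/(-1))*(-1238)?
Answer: -29951553/98 ≈ -3.0563e+5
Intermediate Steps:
w(n, Q) = -1 (w(n, Q) = -1 + 0 = -1)
j(N, o) = 3*N (j(N, o) = -3*N*(-1) = 3*N)
B(M) = 3*M² (B(M) = (3*M)*M = 3*M²)
B(1/14 - 9/(-1))*(-1238) = (3*(1/14 - 9/(-1))²)*(-1238) = (3*(1*(1/14) - 9*(-1))²)*(-1238) = (3*(1/14 + 9)²)*(-1238) = (3*(127/14)²)*(-1238) = (3*(16129/196))*(-1238) = (48387/196)*(-1238) = -29951553/98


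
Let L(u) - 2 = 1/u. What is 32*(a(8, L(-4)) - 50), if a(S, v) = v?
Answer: -1544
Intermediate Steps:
L(u) = 2 + 1/u
32*(a(8, L(-4)) - 50) = 32*((2 + 1/(-4)) - 50) = 32*((2 - 1/4) - 50) = 32*(7/4 - 50) = 32*(-193/4) = -1544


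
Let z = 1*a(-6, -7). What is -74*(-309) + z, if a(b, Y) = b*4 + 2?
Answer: 22844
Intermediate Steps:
a(b, Y) = 2 + 4*b (a(b, Y) = 4*b + 2 = 2 + 4*b)
z = -22 (z = 1*(2 + 4*(-6)) = 1*(2 - 24) = 1*(-22) = -22)
-74*(-309) + z = -74*(-309) - 22 = 22866 - 22 = 22844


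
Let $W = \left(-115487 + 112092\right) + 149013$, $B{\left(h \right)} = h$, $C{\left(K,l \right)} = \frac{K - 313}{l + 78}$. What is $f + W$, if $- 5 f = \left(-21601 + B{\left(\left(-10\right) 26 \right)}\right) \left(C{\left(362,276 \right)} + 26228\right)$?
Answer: $\frac{67743968027}{590} \approx 1.1482 \cdot 10^{8}$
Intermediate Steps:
$C{\left(K,l \right)} = \frac{-313 + K}{78 + l}$
$f = \frac{67658053407}{590}$ ($f = - \frac{\left(-21601 - 260\right) \left(\frac{-313 + 362}{78 + 276} + 26228\right)}{5} = - \frac{\left(-21601 - 260\right) \left(\frac{1}{354} \cdot 49 + 26228\right)}{5} = - \frac{\left(-21861\right) \left(\frac{1}{354} \cdot 49 + 26228\right)}{5} = - \frac{\left(-21861\right) \left(\frac{49}{354} + 26228\right)}{5} = - \frac{\left(-21861\right) \frac{9284761}{354}}{5} = \left(- \frac{1}{5}\right) \left(- \frac{67658053407}{118}\right) = \frac{67658053407}{590} \approx 1.1467 \cdot 10^{8}$)
$W = 145618$ ($W = -3395 + 149013 = 145618$)
$f + W = \frac{67658053407}{590} + 145618 = \frac{67743968027}{590}$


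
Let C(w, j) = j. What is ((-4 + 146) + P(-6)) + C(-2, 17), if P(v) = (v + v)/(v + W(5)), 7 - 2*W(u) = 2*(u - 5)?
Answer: 819/5 ≈ 163.80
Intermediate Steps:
W(u) = 17/2 - u (W(u) = 7/2 - (u - 5) = 7/2 - (-5 + u) = 7/2 - (-10 + 2*u)/2 = 7/2 + (5 - u) = 17/2 - u)
P(v) = 2*v/(7/2 + v) (P(v) = (v + v)/(v + (17/2 - 1*5)) = (2*v)/(v + (17/2 - 5)) = (2*v)/(v + 7/2) = (2*v)/(7/2 + v) = 2*v/(7/2 + v))
((-4 + 146) + P(-6)) + C(-2, 17) = ((-4 + 146) + 4*(-6)/(7 + 2*(-6))) + 17 = (142 + 4*(-6)/(7 - 12)) + 17 = (142 + 4*(-6)/(-5)) + 17 = (142 + 4*(-6)*(-⅕)) + 17 = (142 + 24/5) + 17 = 734/5 + 17 = 819/5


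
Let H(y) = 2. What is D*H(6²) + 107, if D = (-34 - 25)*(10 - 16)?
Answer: 815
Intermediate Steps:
D = 354 (D = -59*(-6) = 354)
D*H(6²) + 107 = 354*2 + 107 = 708 + 107 = 815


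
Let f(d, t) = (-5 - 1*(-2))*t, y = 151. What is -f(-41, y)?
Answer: 453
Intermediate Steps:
f(d, t) = -3*t (f(d, t) = (-5 + 2)*t = -3*t)
-f(-41, y) = -(-3)*151 = -1*(-453) = 453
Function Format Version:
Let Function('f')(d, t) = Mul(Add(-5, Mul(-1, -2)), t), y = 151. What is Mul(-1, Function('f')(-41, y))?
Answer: 453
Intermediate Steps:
Function('f')(d, t) = Mul(-3, t) (Function('f')(d, t) = Mul(Add(-5, 2), t) = Mul(-3, t))
Mul(-1, Function('f')(-41, y)) = Mul(-1, Mul(-3, 151)) = Mul(-1, -453) = 453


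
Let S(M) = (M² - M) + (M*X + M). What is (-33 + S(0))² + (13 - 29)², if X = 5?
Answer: 1345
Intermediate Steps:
S(M) = M² + 5*M (S(M) = (M² - M) + (M*5 + M) = (M² - M) + (5*M + M) = (M² - M) + 6*M = M² + 5*M)
(-33 + S(0))² + (13 - 29)² = (-33 + 0*(5 + 0))² + (13 - 29)² = (-33 + 0*5)² + (-16)² = (-33 + 0)² + 256 = (-33)² + 256 = 1089 + 256 = 1345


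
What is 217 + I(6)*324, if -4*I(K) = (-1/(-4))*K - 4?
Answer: 839/2 ≈ 419.50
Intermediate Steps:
I(K) = 1 - K/16 (I(K) = -((-1/(-4))*K - 4)/4 = -((-1*(-¼))*K - 4)/4 = -(K/4 - 4)/4 = -(-4 + K/4)/4 = 1 - K/16)
217 + I(6)*324 = 217 + (1 - 1/16*6)*324 = 217 + (1 - 3/8)*324 = 217 + (5/8)*324 = 217 + 405/2 = 839/2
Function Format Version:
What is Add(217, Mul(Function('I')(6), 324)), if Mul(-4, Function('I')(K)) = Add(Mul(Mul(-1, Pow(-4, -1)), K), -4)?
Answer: Rational(839, 2) ≈ 419.50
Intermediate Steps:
Function('I')(K) = Add(1, Mul(Rational(-1, 16), K)) (Function('I')(K) = Mul(Rational(-1, 4), Add(Mul(Mul(-1, Pow(-4, -1)), K), -4)) = Mul(Rational(-1, 4), Add(Mul(Mul(-1, Rational(-1, 4)), K), -4)) = Mul(Rational(-1, 4), Add(Mul(Rational(1, 4), K), -4)) = Mul(Rational(-1, 4), Add(-4, Mul(Rational(1, 4), K))) = Add(1, Mul(Rational(-1, 16), K)))
Add(217, Mul(Function('I')(6), 324)) = Add(217, Mul(Add(1, Mul(Rational(-1, 16), 6)), 324)) = Add(217, Mul(Add(1, Rational(-3, 8)), 324)) = Add(217, Mul(Rational(5, 8), 324)) = Add(217, Rational(405, 2)) = Rational(839, 2)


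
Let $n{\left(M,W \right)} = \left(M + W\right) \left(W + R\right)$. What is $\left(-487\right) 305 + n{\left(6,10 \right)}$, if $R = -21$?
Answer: $-148711$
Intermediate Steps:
$n{\left(M,W \right)} = \left(-21 + W\right) \left(M + W\right)$ ($n{\left(M,W \right)} = \left(M + W\right) \left(W - 21\right) = \left(M + W\right) \left(-21 + W\right) = \left(-21 + W\right) \left(M + W\right)$)
$\left(-487\right) 305 + n{\left(6,10 \right)} = \left(-487\right) 305 + \left(10^{2} - 126 - 210 + 6 \cdot 10\right) = -148535 + \left(100 - 126 - 210 + 60\right) = -148535 - 176 = -148711$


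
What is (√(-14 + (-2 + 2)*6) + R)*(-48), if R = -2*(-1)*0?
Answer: -48*I*√14 ≈ -179.6*I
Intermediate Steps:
R = 0 (R = 2*0 = 0)
(√(-14 + (-2 + 2)*6) + R)*(-48) = (√(-14 + (-2 + 2)*6) + 0)*(-48) = (√(-14 + 0*6) + 0)*(-48) = (√(-14 + 0) + 0)*(-48) = (√(-14) + 0)*(-48) = (I*√14 + 0)*(-48) = (I*√14)*(-48) = -48*I*√14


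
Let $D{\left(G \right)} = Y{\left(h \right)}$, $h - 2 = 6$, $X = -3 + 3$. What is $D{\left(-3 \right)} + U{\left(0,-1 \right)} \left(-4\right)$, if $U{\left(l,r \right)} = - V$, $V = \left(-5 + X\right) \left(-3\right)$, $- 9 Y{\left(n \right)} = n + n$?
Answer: $\frac{524}{9} \approx 58.222$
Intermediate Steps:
$X = 0$
$h = 8$ ($h = 2 + 6 = 8$)
$Y{\left(n \right)} = - \frac{2 n}{9}$ ($Y{\left(n \right)} = - \frac{n + n}{9} = - \frac{2 n}{9}$)
$D{\left(G \right)} = - \frac{16}{9}$ ($D{\left(G \right)} = \left(- \frac{2}{9}\right) 8 = - \frac{16}{9}$)
$V = 15$ ($V = \left(-5 + 0\right) \left(-3\right) = \left(-5\right) \left(-3\right) = 15$)
$U{\left(l,r \right)} = -15$ ($U{\left(l,r \right)} = \left(-1\right) 15 = -15$)
$D{\left(-3 \right)} + U{\left(0,-1 \right)} \left(-4\right) = - \frac{16}{9} - -60 = - \frac{16}{9} + 60 = \frac{524}{9}$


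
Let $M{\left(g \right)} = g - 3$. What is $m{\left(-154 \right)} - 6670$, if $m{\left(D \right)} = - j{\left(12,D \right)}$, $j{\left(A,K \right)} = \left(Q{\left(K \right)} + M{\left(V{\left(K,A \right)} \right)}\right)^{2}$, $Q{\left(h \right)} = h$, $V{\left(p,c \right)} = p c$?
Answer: $-4026695$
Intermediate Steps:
$V{\left(p,c \right)} = c p$
$M{\left(g \right)} = -3 + g$
$j{\left(A,K \right)} = \left(-3 + K + A K\right)^{2}$ ($j{\left(A,K \right)} = \left(K + \left(-3 + A K\right)\right)^{2} = \left(-3 + K + A K\right)^{2}$)
$m{\left(D \right)} = - \left(-3 + 13 D\right)^{2}$ ($m{\left(D \right)} = - \left(-3 + D + 12 D\right)^{2} = - \left(-3 + 13 D\right)^{2}$)
$m{\left(-154 \right)} - 6670 = - \left(-3 + 13 \left(-154\right)\right)^{2} - 6670 = - \left(-3 - 2002\right)^{2} - 6670 = - \left(-2005\right)^{2} - 6670 = \left(-1\right) 4020025 - 6670 = -4020025 - 6670 = -4026695$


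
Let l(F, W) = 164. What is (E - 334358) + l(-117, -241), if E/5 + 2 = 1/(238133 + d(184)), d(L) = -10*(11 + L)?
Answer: -78933303327/236183 ≈ -3.3420e+5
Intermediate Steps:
d(L) = -110 - 10*L
E = -2361825/236183 (E = -10 + 5/(238133 + (-110 - 10*184)) = -10 + 5/(238133 + (-110 - 1840)) = -10 + 5/(238133 - 1950) = -10 + 5/236183 = -2361825/236183 ≈ -10.000)
(E - 334358) + l(-117, -241) = (-2361825/236183 - 334358) + 164 = -78972037339/236183 + 164 = -78933303327/236183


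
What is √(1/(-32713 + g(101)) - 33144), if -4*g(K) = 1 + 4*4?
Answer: 14*I*√321795456315/43623 ≈ 182.05*I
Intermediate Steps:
g(K) = -17/4 (g(K) = -(1 + 4*4)/4 = -(1 + 16)/4 = -¼*17 = -17/4)
√(1/(-32713 + g(101)) - 33144) = √(1/(-32713 - 17/4) - 33144) = √(1/(-130869/4) - 33144) = √(-4/130869 - 33144) = √(-4337522140/130869) = 14*I*√321795456315/43623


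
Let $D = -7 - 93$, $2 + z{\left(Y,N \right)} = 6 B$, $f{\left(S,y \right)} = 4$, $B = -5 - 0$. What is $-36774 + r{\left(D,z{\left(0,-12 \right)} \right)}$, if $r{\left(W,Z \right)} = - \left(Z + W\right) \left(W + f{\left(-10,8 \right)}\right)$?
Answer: $-49446$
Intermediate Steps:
$B = -5$ ($B = -5 + 0 = -5$)
$z{\left(Y,N \right)} = -32$ ($z{\left(Y,N \right)} = -2 + 6 \left(-5\right) = -2 - 30 = -32$)
$D = -100$ ($D = -7 - 93 = -100$)
$r{\left(W,Z \right)} = - \left(4 + W\right) \left(W + Z\right)$ ($r{\left(W,Z \right)} = - \left(Z + W\right) \left(W + 4\right) = - \left(W + Z\right) \left(4 + W\right) = - \left(4 + W\right) \left(W + Z\right)$)
$-36774 + r{\left(D,z{\left(0,-12 \right)} \right)} = -36774 - \left(9472 + 3200\right) = -36774 + \left(\left(-1\right) 10000 + 400 + 128 - 3200\right) = -36774 + \left(-10000 + 400 + 128 - 3200\right) = -36774 - 12672 = -49446$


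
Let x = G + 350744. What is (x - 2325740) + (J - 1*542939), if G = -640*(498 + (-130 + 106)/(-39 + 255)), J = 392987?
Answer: -21992372/9 ≈ -2.4436e+6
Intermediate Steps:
G = -2867840/9 (G = -640*(498 - 24/216) = -640*(498 - 24*1/216) = -640*(498 - 1/9) = -640*4481/9 = -2867840/9 ≈ -3.1865e+5)
x = 288856/9 (x = -2867840/9 + 350744 = 288856/9 ≈ 32095.)
(x - 2325740) + (J - 1*542939) = (288856/9 - 2325740) + (392987 - 1*542939) = -20642804/9 + (392987 - 542939) = -20642804/9 - 149952 = -21992372/9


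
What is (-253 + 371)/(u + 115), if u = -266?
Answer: -118/151 ≈ -0.78146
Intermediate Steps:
(-253 + 371)/(u + 115) = (-253 + 371)/(-266 + 115) = 118/(-151) = 118*(-1/151) = -118/151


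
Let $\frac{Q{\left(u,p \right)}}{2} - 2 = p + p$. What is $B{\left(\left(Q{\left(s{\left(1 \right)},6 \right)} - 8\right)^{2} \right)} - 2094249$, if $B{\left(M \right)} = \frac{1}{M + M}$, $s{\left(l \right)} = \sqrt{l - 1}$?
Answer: $- \frac{1675399199}{800} \approx -2.0942 \cdot 10^{6}$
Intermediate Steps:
$s{\left(l \right)} = \sqrt{-1 + l}$
$Q{\left(u,p \right)} = 4 + 4 p$ ($Q{\left(u,p \right)} = 4 + 2 \left(p + p\right) = 4 + 2 \cdot 2 p = 4 + 4 p$)
$B{\left(M \right)} = \frac{1}{2 M}$
$B{\left(\left(Q{\left(s{\left(1 \right)},6 \right)} - 8\right)^{2} \right)} - 2094249 = \frac{1}{2 \left(\left(4 + 4 \cdot 6\right) - 8\right)^{2}} - 2094249 = \frac{1}{2 \left(\left(4 + 24\right) - 8\right)^{2}} - 2094249 = \frac{1}{2 \left(28 - 8\right)^{2}} - 2094249 = \frac{1}{2 \cdot 20^{2}} - 2094249 = \frac{1}{2 \cdot 400} - 2094249 = \frac{1}{2} \cdot \frac{1}{400} - 2094249 = \frac{1}{800} - 2094249 = - \frac{1675399199}{800}$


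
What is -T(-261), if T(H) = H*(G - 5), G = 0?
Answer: -1305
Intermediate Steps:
T(H) = -5*H (T(H) = H*(0 - 5) = H*(-5) = -5*H)
-T(-261) = -(-5)*(-261) = -1*1305 = -1305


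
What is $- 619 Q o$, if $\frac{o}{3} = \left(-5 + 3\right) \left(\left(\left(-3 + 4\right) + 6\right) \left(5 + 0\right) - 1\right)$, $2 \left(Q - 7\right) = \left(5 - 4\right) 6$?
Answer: $1262760$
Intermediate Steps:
$Q = 10$ ($Q = 7 + \frac{\left(5 - 4\right) 6}{2} = 7 + \frac{1 \cdot 6}{2} = 7 + \frac{1}{2} \cdot 6 = 7 + 3 = 10$)
$o = -204$ ($o = 3 \left(-5 + 3\right) \left(\left(\left(-3 + 4\right) + 6\right) \left(5 + 0\right) - 1\right) = 3 \left(- 2 \left(\left(1 + 6\right) 5 - 1\right)\right) = 3 \left(- 2 \left(7 \cdot 5 - 1\right)\right) = 3 \left(- 2 \left(35 - 1\right)\right) = 3 \left(\left(-2\right) 34\right) = 3 \left(-68\right) = -204$)
$- 619 Q o = - 619 \cdot 10 \left(-204\right) = \left(-619\right) \left(-2040\right) = 1262760$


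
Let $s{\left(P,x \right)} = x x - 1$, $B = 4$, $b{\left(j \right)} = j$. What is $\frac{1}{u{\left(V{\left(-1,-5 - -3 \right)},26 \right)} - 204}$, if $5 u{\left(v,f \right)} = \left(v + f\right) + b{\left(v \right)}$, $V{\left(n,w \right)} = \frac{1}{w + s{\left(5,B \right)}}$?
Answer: $- \frac{13}{2584} \approx -0.005031$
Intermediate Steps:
$s{\left(P,x \right)} = -1 + x^{2}$ ($s{\left(P,x \right)} = x^{2} - 1 = -1 + x^{2}$)
$V{\left(n,w \right)} = \frac{1}{15 + w}$ ($V{\left(n,w \right)} = \frac{1}{w - \left(1 - 4^{2}\right)} = \frac{1}{w + \left(-1 + 16\right)} = \frac{1}{w + 15} = \frac{1}{15 + w}$)
$u{\left(v,f \right)} = \frac{f}{5} + \frac{2 v}{5}$ ($u{\left(v,f \right)} = \frac{\left(v + f\right) + v}{5} = \frac{\left(f + v\right) + v}{5} = \frac{f + 2 v}{5} = \frac{f}{5} + \frac{2 v}{5}$)
$\frac{1}{u{\left(V{\left(-1,-5 - -3 \right)},26 \right)} - 204} = \frac{1}{\left(\frac{1}{5} \cdot 26 + \frac{2}{5 \left(15 - 2\right)}\right) - 204} = \frac{1}{\left(\frac{26}{5} + \frac{2}{5 \left(15 + \left(-5 + 3\right)\right)}\right) - 204} = \frac{1}{\left(\frac{26}{5} + \frac{2}{5 \left(15 - 2\right)}\right) - 204} = \frac{1}{\left(\frac{26}{5} + \frac{2}{5 \cdot 13}\right) - 204} = \frac{1}{\left(\frac{26}{5} + \frac{2}{5} \cdot \frac{1}{13}\right) - 204} = \frac{1}{\left(\frac{26}{5} + \frac{2}{65}\right) - 204} = \frac{1}{\frac{68}{13} - 204} = \frac{1}{- \frac{2584}{13}} = - \frac{13}{2584}$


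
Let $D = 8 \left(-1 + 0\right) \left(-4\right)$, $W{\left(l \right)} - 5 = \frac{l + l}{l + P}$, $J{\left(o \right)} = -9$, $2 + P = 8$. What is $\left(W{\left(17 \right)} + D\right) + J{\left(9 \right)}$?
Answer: $\frac{678}{23} \approx 29.478$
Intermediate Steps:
$P = 6$ ($P = -2 + 8 = 6$)
$W{\left(l \right)} = 5 + \frac{2 l}{6 + l}$ ($W{\left(l \right)} = 5 + \frac{l + l}{l + 6} = 5 + \frac{2 l}{6 + l}$)
$D = 32$ ($D = 8 \left(\left(-1\right) \left(-4\right)\right) = 8 \cdot 4 = 32$)
$\left(W{\left(17 \right)} + D\right) + J{\left(9 \right)} = \left(\frac{30 + 7 \cdot 17}{6 + 17} + 32\right) - 9 = \left(\frac{30 + 119}{23} + 32\right) - 9 = \left(\frac{1}{23} \cdot 149 + 32\right) - 9 = \left(\frac{149}{23} + 32\right) - 9 = \frac{885}{23} - 9 = \frac{678}{23}$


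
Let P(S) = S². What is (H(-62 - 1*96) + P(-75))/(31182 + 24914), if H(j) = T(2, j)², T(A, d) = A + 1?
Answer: 2817/28048 ≈ 0.10044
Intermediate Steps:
T(A, d) = 1 + A
H(j) = 9 (H(j) = (1 + 2)² = 3² = 9)
(H(-62 - 1*96) + P(-75))/(31182 + 24914) = (9 + (-75)²)/(31182 + 24914) = (9 + 5625)/56096 = 5634*(1/56096) = 2817/28048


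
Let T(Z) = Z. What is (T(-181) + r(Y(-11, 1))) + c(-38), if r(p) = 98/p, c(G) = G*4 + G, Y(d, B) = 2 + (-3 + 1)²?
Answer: -1064/3 ≈ -354.67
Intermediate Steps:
Y(d, B) = 6 (Y(d, B) = 2 + (-2)² = 2 + 4 = 6)
c(G) = 5*G (c(G) = 4*G + G = 5*G)
(T(-181) + r(Y(-11, 1))) + c(-38) = (-181 + 98/6) + 5*(-38) = (-181 + 98*(⅙)) - 190 = (-181 + 49/3) - 190 = -494/3 - 190 = -1064/3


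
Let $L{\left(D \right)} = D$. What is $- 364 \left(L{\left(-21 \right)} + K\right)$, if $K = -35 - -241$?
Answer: $-67340$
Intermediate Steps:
$K = 206$ ($K = -35 + 241 = 206$)
$- 364 \left(L{\left(-21 \right)} + K\right) = - 364 \left(-21 + 206\right) = \left(-364\right) 185 = -67340$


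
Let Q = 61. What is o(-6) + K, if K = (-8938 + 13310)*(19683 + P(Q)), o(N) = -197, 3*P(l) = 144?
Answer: 86263735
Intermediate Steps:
P(l) = 48 (P(l) = (⅓)*144 = 48)
K = 86263932 (K = (-8938 + 13310)*(19683 + 48) = 4372*19731 = 86263932)
o(-6) + K = -197 + 86263932 = 86263735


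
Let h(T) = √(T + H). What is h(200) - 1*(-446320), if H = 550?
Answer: 446320 + 5*√30 ≈ 4.4635e+5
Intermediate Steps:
h(T) = √(550 + T) (h(T) = √(T + 550) = √(550 + T))
h(200) - 1*(-446320) = √(550 + 200) - 1*(-446320) = √750 + 446320 = 5*√30 + 446320 = 446320 + 5*√30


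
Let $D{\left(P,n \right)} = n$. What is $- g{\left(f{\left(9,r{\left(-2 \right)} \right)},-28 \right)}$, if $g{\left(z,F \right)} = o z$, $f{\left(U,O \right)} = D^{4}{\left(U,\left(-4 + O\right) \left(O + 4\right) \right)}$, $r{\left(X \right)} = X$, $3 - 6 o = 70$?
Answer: $231552$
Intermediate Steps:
$o = - \frac{67}{6}$ ($o = \frac{1}{2} - \frac{35}{3} = - \frac{67}{6} \approx -11.167$)
$f{\left(U,O \right)} = \left(-4 + O\right)^{4} \left(4 + O\right)^{4}$ ($f{\left(U,O \right)} = \left(\left(-4 + O\right) \left(O + 4\right)\right)^{4} = \left(\left(-4 + O\right) \left(4 + O\right)\right)^{4} = \left(-4 + O\right)^{4} \left(4 + O\right)^{4}$)
$g{\left(z,F \right)} = - \frac{67 z}{6}$
$- g{\left(f{\left(9,r{\left(-2 \right)} \right)},-28 \right)} = - \frac{\left(-67\right) \left(-16 + \left(-2\right)^{2}\right)^{4}}{6} = - \frac{\left(-67\right) \left(-16 + 4\right)^{4}}{6} = - \frac{\left(-67\right) \left(-12\right)^{4}}{6} = - \frac{\left(-67\right) 20736}{6} = \left(-1\right) \left(-231552\right) = 231552$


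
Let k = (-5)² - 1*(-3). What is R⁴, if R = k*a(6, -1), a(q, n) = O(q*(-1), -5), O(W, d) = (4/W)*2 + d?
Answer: 80102584576/81 ≈ 9.8892e+8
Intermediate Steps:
O(W, d) = d + 8/W (O(W, d) = 8/W + d = d + 8/W)
a(q, n) = -5 - 8/q (a(q, n) = -5 + 8/((q*(-1))) = -5 + 8/((-q)) = -5 + 8*(-1/q) = -5 - 8/q)
k = 28 (k = 25 + 3 = 28)
R = -532/3 (R = 28*(-5 - 8/6) = 28*(-5 - 8*⅙) = 28*(-5 - 4/3) = 28*(-19/3) = -532/3 ≈ -177.33)
R⁴ = (-532/3)⁴ = 80102584576/81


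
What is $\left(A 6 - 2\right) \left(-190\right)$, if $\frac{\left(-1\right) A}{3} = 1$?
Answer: $3800$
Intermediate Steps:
$A = -3$ ($A = \left(-3\right) 1 = -3$)
$\left(A 6 - 2\right) \left(-190\right) = \left(\left(-3\right) 6 - 2\right) \left(-190\right) = \left(-18 - 2\right) \left(-190\right) = \left(-20\right) \left(-190\right) = 3800$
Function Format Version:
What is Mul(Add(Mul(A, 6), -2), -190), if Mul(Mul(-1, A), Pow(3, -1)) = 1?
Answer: 3800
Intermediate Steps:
A = -3 (A = Mul(-3, 1) = -3)
Mul(Add(Mul(A, 6), -2), -190) = Mul(Add(Mul(-3, 6), -2), -190) = Mul(Add(-18, -2), -190) = Mul(-20, -190) = 3800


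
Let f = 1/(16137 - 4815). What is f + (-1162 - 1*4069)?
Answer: -59225381/11322 ≈ -5231.0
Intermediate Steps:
f = 1/11322 ≈ 8.8324e-5
f + (-1162 - 1*4069) = 1/11322 + (-1162 - 1*4069) = 1/11322 + (-1162 - 4069) = 1/11322 - 5231 = -59225381/11322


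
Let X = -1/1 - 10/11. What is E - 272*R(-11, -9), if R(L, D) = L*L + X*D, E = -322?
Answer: -416982/11 ≈ -37907.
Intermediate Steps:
X = -21/11 (X = -1*1 - 10*1/11 = -1 - 10/11 = -21/11 ≈ -1.9091)
R(L, D) = L**2 - 21*D/11 (R(L, D) = L*L - 21*D/11 = L**2 - 21*D/11)
E - 272*R(-11, -9) = -322 - 272*((-11)**2 - 21/11*(-9)) = -322 - 272*(121 + 189/11) = -322 - 272*1520/11 = -322 - 413440/11 = -416982/11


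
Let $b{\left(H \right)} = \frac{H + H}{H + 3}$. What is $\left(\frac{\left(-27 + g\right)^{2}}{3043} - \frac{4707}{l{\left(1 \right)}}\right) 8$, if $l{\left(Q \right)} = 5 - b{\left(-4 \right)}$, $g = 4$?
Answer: $\frac{38199968}{3043} \approx 12553.0$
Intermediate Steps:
$b{\left(H \right)} = \frac{2 H}{3 + H}$
$l{\left(Q \right)} = -3$ ($l{\left(Q \right)} = 5 - 2 \left(-4\right) \frac{1}{3 - 4} = 5 - 2 \left(-4\right) \frac{1}{-1} = 5 - 2 \left(-4\right) \left(-1\right) = 5 - 8 = -3$)
$\left(\frac{\left(-27 + g\right)^{2}}{3043} - \frac{4707}{l{\left(1 \right)}}\right) 8 = \left(\frac{\left(-27 + 4\right)^{2}}{3043} - \frac{4707}{-3}\right) 8 = \left(\left(-23\right)^{2} \cdot \frac{1}{3043} - -1569\right) 8 = \left(529 \cdot \frac{1}{3043} + 1569\right) 8 = \left(\frac{529}{3043} + 1569\right) 8 = \frac{4774996}{3043} \cdot 8 = \frac{38199968}{3043}$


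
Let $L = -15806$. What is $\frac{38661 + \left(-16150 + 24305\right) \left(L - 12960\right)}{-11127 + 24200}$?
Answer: $- \frac{234548069}{13073} \approx -17941.0$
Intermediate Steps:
$\frac{38661 + \left(-16150 + 24305\right) \left(L - 12960\right)}{-11127 + 24200} = \frac{38661 + \left(-16150 + 24305\right) \left(-15806 - 12960\right)}{-11127 + 24200} = \frac{38661 + 8155 \left(-28766\right)}{13073} = \left(38661 - 234586730\right) \frac{1}{13073} = \left(-234548069\right) \frac{1}{13073} = - \frac{234548069}{13073}$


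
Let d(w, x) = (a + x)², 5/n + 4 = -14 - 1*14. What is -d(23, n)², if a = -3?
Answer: -104060401/1048576 ≈ -99.240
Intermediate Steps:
n = -5/32 (n = 5/(-4 + (-14 - 1*14)) = 5/(-4 + (-14 - 14)) = 5/(-4 - 28) = 5/(-32) = 5*(-1/32) = -5/32 ≈ -0.15625)
d(w, x) = (-3 + x)²
-d(23, n)² = -((-3 - 5/32)²)² = -((-101/32)²)² = -(10201/1024)² = -1*104060401/1048576 = -104060401/1048576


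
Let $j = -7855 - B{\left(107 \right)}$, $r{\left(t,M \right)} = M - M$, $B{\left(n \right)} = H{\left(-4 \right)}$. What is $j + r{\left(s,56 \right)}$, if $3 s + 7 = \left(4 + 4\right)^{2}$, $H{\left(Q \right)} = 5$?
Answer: $-7860$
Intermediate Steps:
$s = 19$ ($s = - \frac{7}{3} + \frac{\left(4 + 4\right)^{2}}{3} = - \frac{7}{3} + \frac{8^{2}}{3} = - \frac{7}{3} + \frac{1}{3} \cdot 64 = - \frac{7}{3} + \frac{64}{3} = 19$)
$B{\left(n \right)} = 5$
$r{\left(t,M \right)} = 0$
$j = -7860$ ($j = -7855 - 5 = -7860$)
$j + r{\left(s,56 \right)} = -7860 + 0 = -7860$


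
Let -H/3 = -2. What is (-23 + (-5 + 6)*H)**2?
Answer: 289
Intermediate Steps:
H = 6 (H = -3*(-2) = 6)
(-23 + (-5 + 6)*H)**2 = (-23 + (-5 + 6)*6)**2 = (-23 + 1*6)**2 = (-23 + 6)**2 = (-17)**2 = 289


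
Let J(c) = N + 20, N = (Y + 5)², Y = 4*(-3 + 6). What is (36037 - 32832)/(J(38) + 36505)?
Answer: 3205/36814 ≈ 0.087059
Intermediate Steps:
Y = 12 (Y = 4*3 = 12)
N = 289 (N = (12 + 5)² = 17² = 289)
J(c) = 309 (J(c) = 289 + 20 = 309)
(36037 - 32832)/(J(38) + 36505) = (36037 - 32832)/(309 + 36505) = 3205/36814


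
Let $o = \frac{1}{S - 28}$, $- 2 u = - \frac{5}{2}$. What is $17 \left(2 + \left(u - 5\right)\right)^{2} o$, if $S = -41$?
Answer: $- \frac{833}{1104} \approx -0.75453$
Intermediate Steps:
$u = \frac{5}{4}$ ($u = - \frac{\left(-5\right) \frac{1}{2}}{2} = \left(- \frac{1}{2}\right) \left(- \frac{5}{2}\right) = \frac{5}{4} \approx 1.25$)
$o = - \frac{1}{69}$ ($o = \frac{1}{-41 - 28} = \frac{1}{-69} = - \frac{1}{69} \approx -0.014493$)
$17 \left(2 + \left(u - 5\right)\right)^{2} o = 17 \left(2 + \left(\frac{5}{4} - 5\right)\right)^{2} \left(- \frac{1}{69}\right) = 17 \left(2 - \frac{15}{4}\right)^{2} \left(- \frac{1}{69}\right) = 17 \left(- \frac{7}{4}\right)^{2} \left(- \frac{1}{69}\right) = 17 \cdot \frac{49}{16} \left(- \frac{1}{69}\right) = \frac{833}{16} \left(- \frac{1}{69}\right) = - \frac{833}{1104}$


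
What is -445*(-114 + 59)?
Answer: 24475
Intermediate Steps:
-445*(-114 + 59) = -445*(-55) = 24475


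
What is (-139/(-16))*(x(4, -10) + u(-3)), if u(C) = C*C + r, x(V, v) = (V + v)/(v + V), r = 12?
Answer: 1529/8 ≈ 191.13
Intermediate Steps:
x(V, v) = 1 (x(V, v) = (V + v)/(V + v) = 1)
u(C) = 12 + C² (u(C) = C*C + 12 = C² + 12 = 12 + C²)
(-139/(-16))*(x(4, -10) + u(-3)) = (-139/(-16))*(1 + (12 + (-3)²)) = (-139*(-1/16))*(1 + (12 + 9)) = 139*(1 + 21)/16 = (139/16)*22 = 1529/8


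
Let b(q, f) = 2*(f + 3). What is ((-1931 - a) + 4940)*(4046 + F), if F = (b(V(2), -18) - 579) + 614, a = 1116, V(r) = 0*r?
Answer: 7668543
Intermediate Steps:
V(r) = 0
b(q, f) = 6 + 2*f (b(q, f) = 2*(3 + f) = 6 + 2*f)
F = 5 (F = ((6 + 2*(-18)) - 579) + 614 = ((6 - 36) - 579) + 614 = (-30 - 579) + 614 = -609 + 614 = 5)
((-1931 - a) + 4940)*(4046 + F) = ((-1931 - 1*1116) + 4940)*(4046 + 5) = ((-1931 - 1116) + 4940)*4051 = (-3047 + 4940)*4051 = 1893*4051 = 7668543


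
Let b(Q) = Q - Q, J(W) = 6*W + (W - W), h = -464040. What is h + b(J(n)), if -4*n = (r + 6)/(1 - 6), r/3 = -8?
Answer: -464040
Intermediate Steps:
r = -24 (r = 3*(-8) = -24)
n = -9/10 (n = -(-24 + 6)/(4*(1 - 6)) = -(-9)/(2*(-5)) = -(-9)*(-1)/(2*5) = -¼*18/5 = -9/10 ≈ -0.90000)
J(W) = 6*W (J(W) = 6*W + 0 = 6*W)
b(Q) = 0
h + b(J(n)) = -464040 + 0 = -464040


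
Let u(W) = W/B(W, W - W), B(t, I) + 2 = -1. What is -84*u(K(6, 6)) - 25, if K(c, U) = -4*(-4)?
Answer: 423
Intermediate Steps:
K(c, U) = 16
B(t, I) = -3 (B(t, I) = -2 - 1 = -3)
u(W) = -W/3 (u(W) = W/(-3) = W*(-⅓) = -W/3)
-84*u(K(6, 6)) - 25 = -(-28)*16 - 25 = -84*(-16/3) - 25 = 448 - 25 = 423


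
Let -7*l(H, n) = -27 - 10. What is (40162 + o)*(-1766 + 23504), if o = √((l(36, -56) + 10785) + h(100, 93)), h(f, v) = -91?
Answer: 873041556 + 21738*√524265/7 ≈ 8.7529e+8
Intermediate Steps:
l(H, n) = 37/7 (l(H, n) = -(-27 - 10)/7 = -⅐*(-37) = 37/7)
o = √524265/7 (o = √((37/7 + 10785) - 91) = √(75532/7 - 91) = √(74895/7) = √524265/7 ≈ 103.44)
(40162 + o)*(-1766 + 23504) = (40162 + √524265/7)*(-1766 + 23504) = (40162 + √524265/7)*21738 = 873041556 + 21738*√524265/7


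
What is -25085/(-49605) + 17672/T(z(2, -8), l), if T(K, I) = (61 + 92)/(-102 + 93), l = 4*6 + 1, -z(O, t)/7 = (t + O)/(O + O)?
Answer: -175238623/168657 ≈ -1039.0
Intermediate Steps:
z(O, t) = -7*(O + t)/(2*O) (z(O, t) = -7*(t + O)/(O + O) = -7*(O + t)/(2*O))
l = 25 (l = 24 + 1 = 25)
T(K, I) = -17 (T(K, I) = 153/(-9) = 153*(-⅑) = -17)
-25085/(-49605) + 17672/T(z(2, -8), l) = -25085/(-49605) + 17672/(-17) = -25085*(-1/49605) + 17672*(-1/17) = 5017/9921 - 17672/17 = -175238623/168657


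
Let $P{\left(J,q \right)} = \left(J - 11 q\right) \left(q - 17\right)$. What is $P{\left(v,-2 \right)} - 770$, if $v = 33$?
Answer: $-1815$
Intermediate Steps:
$P{\left(J,q \right)} = \left(-17 + q\right) \left(J - 11 q\right)$ ($P{\left(J,q \right)} = \left(J - 11 q\right) \left(-17 + q\right) = \left(-17 + q\right) \left(J - 11 q\right)$)
$P{\left(v,-2 \right)} - 770 = \left(\left(-17\right) 33 - 11 \left(-2\right)^{2} + 187 \left(-2\right) + 33 \left(-2\right)\right) - 770 = \left(-561 - 44 - 374 - 66\right) - 770 = -1045 - 770 = -1815$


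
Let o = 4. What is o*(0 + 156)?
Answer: 624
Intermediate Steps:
o*(0 + 156) = 4*(0 + 156) = 4*156 = 624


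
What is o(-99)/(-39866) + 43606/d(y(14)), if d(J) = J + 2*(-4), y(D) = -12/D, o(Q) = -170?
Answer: -98135218/19933 ≈ -4923.3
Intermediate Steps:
d(J) = -8 + J (d(J) = J - 8 = -8 + J)
o(-99)/(-39866) + 43606/d(y(14)) = -170/(-39866) + 43606/(-8 - 12/14) = -170*(-1/39866) + 43606/(-8 - 12*1/14) = 85/19933 + 43606/(-8 - 6/7) = 85/19933 + 43606/(-62/7) = 85/19933 + 43606*(-7/62) = 85/19933 - 152621/31 = -98135218/19933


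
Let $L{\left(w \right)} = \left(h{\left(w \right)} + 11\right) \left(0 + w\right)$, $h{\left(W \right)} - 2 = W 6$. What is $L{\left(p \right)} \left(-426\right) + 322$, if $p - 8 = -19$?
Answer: $-248036$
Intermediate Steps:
$h{\left(W \right)} = 2 + 6 W$ ($h{\left(W \right)} = 2 + W 6 = 2 + 6 W$)
$p = -11$ ($p = 8 - 19 = -11$)
$L{\left(w \right)} = w \left(13 + 6 w\right)$ ($L{\left(w \right)} = \left(\left(2 + 6 w\right) + 11\right) \left(0 + w\right) = \left(13 + 6 w\right) w = w \left(13 + 6 w\right)$)
$L{\left(p \right)} \left(-426\right) + 322 = - 11 \left(13 + 6 \left(-11\right)\right) \left(-426\right) + 322 = - 11 \left(13 - 66\right) \left(-426\right) + 322 = \left(-11\right) \left(-53\right) \left(-426\right) + 322 = 583 \left(-426\right) + 322 = -248358 + 322 = -248036$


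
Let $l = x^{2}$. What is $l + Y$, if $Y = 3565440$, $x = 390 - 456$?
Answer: $3569796$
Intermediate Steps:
$x = -66$
$l = 4356$ ($l = \left(-66\right)^{2} = 4356$)
$l + Y = 4356 + 3565440 = 3569796$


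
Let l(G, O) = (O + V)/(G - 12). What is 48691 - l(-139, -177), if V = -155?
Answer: 7352009/151 ≈ 48689.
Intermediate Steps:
l(G, O) = (-155 + O)/(-12 + G) (l(G, O) = (O - 155)/(G - 12) = (-155 + O)/(-12 + G))
48691 - l(-139, -177) = 48691 - (-155 - 177)/(-12 - 139) = 48691 - (-332)/(-151) = 48691 - (-1)*(-332)/151 = 48691 - 1*332/151 = 48691 - 332/151 = 7352009/151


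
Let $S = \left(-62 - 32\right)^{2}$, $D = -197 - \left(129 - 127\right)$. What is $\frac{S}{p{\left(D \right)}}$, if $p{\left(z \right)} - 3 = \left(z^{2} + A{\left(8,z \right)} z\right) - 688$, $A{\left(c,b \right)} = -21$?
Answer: $\frac{8836}{43095} \approx 0.20504$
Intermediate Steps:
$D = -199$ ($D = -197 - \left(129 - 127\right) = -197 - 2 = -199$)
$p{\left(z \right)} = -685 + z^{2} - 21 z$ ($p{\left(z \right)} = 3 - \left(688 - z^{2} + 21 z\right) = -685 + z^{2} - 21 z$)
$S = 8836$ ($S = \left(-94\right)^{2} = 8836$)
$\frac{S}{p{\left(D \right)}} = \frac{8836}{-685 + \left(-199\right)^{2} - -4179} = \frac{8836}{-685 + 39601 + 4179} = \frac{8836}{43095}$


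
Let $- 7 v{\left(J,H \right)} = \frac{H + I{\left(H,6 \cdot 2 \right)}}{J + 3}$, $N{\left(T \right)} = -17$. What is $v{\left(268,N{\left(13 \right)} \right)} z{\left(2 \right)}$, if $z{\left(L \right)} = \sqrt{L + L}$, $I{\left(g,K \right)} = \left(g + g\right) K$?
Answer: $\frac{850}{1897} \approx 0.44808$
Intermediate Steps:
$I{\left(g,K \right)} = 2 K g$ ($I{\left(g,K \right)} = 2 g K = 2 K g$)
$z{\left(L \right)} = \sqrt{2} \sqrt{L}$ ($z{\left(L \right)} = \sqrt{2 L} = \sqrt{2} \sqrt{L}$)
$v{\left(J,H \right)} = - \frac{25 H}{7 \left(3 + J\right)}$ ($v{\left(J,H \right)} = - \frac{\left(H + 2 \cdot 6 \cdot 2 H\right) \frac{1}{J + 3}}{7} = - \frac{\left(H + 2 \cdot 12 H\right) \frac{1}{3 + J}}{7} = - \frac{\left(H + 24 H\right) \frac{1}{3 + J}}{7} = - \frac{25 H \frac{1}{3 + J}}{7} = - \frac{25 H}{7 \left(3 + J\right)}$)
$v{\left(268,N{\left(13 \right)} \right)} z{\left(2 \right)} = \left(-25\right) \left(-17\right) \frac{1}{21 + 7 \cdot 268} \sqrt{2} \sqrt{2} = \left(-25\right) \left(-17\right) \frac{1}{21 + 1876} \cdot 2 = \left(-25\right) \left(-17\right) \frac{1}{1897} \cdot 2 = \frac{425}{1897} \cdot 2 = \frac{850}{1897}$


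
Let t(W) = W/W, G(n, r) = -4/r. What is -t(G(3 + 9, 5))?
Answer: -1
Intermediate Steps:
t(W) = 1
-t(G(3 + 9, 5)) = -1*1 = -1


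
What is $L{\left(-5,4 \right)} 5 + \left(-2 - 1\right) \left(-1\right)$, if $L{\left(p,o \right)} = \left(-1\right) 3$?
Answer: $-12$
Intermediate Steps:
$L{\left(p,o \right)} = -3$
$L{\left(-5,4 \right)} 5 + \left(-2 - 1\right) \left(-1\right) = \left(-3\right) 5 + \left(-2 - 1\right) \left(-1\right) = -15 - -3 = -15 + 3 = -12$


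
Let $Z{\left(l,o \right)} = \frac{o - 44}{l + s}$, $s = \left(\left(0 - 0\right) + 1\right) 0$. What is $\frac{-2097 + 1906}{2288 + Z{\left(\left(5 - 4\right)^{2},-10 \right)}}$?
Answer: $- \frac{191}{2234} \approx -0.085497$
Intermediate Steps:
$s = 0$ ($s = \left(\left(0 + 0\right) + 1\right) 0 = \left(0 + 1\right) 0 = 1 \cdot 0 = 0$)
$Z{\left(l,o \right)} = \frac{-44 + o}{l}$ ($Z{\left(l,o \right)} = \frac{o - 44}{l + 0} = \frac{-44 + o}{l}$)
$\frac{-2097 + 1906}{2288 + Z{\left(\left(5 - 4\right)^{2},-10 \right)}} = \frac{-2097 + 1906}{2288 + \frac{-44 - 10}{\left(5 - 4\right)^{2}}} = - \frac{191}{2288 + \frac{1}{1^{2}} \left(-54\right)} = - \frac{191}{2288 + 1^{-1} \left(-54\right)} = - \frac{191}{2288 + 1 \left(-54\right)} = - \frac{191}{2288 - 54} = - \frac{191}{2234}$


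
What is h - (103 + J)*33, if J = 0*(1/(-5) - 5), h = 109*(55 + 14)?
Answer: 4122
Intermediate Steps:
h = 7521 (h = 109*69 = 7521)
J = 0 (J = 0*(1*(-1/5) - 5) = 0*(-1/5 - 5) = 0*(-26/5) = 0)
h - (103 + J)*33 = 7521 - (103 + 0)*33 = 7521 - 103*33 = 7521 - 1*3399 = 7521 - 3399 = 4122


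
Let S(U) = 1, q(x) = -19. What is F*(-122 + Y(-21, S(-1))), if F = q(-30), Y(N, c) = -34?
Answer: 2964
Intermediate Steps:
F = -19
F*(-122 + Y(-21, S(-1))) = -19*(-122 - 34) = -19*(-156) = 2964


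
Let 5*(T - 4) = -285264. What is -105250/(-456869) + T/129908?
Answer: -15488764009/74188672565 ≈ -0.20878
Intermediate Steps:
T = -285244/5 (T = 4 + (1/5)*(-285264) = 4 - 285264/5 = -285244/5 ≈ -57049.)
-105250/(-456869) + T/129908 = -105250/(-456869) - 285244/5/129908 = -105250*(-1/456869) - 285244/5*1/129908 = 105250/456869 - 71311/162385 = -15488764009/74188672565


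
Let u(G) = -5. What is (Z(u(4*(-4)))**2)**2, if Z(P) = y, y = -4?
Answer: 256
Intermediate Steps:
Z(P) = -4
(Z(u(4*(-4)))**2)**2 = ((-4)**2)**2 = 16**2 = 256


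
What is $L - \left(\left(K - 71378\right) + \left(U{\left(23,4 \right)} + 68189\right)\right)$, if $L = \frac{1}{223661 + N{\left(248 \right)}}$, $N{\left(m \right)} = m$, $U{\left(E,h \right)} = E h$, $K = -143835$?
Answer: $\frac{32899397189}{223909} \approx 1.4693 \cdot 10^{5}$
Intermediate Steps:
$L = \frac{1}{223909}$ ($L = \frac{1}{223661 + 248} = \frac{1}{223909} \approx 4.4661 \cdot 10^{-6}$)
$L - \left(\left(K - 71378\right) + \left(U{\left(23,4 \right)} + 68189\right)\right) = \frac{1}{223909} - \left(\left(-143835 - 71378\right) + \left(23 \cdot 4 + 68189\right)\right) = \frac{1}{223909} - \left(-215213 + \left(92 + 68189\right)\right) = \frac{1}{223909} - \left(-215213 + 68281\right) = \frac{1}{223909} - -146932 = \frac{1}{223909} + 146932 = \frac{32899397189}{223909}$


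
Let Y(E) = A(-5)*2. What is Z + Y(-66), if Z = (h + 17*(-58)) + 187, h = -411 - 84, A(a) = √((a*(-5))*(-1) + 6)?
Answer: -1294 + 2*I*√19 ≈ -1294.0 + 8.7178*I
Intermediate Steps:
A(a) = √(6 + 5*a) (A(a) = √(-5*a*(-1) + 6) = √(5*a + 6) = √(6 + 5*a))
h = -495
Y(E) = 2*I*√19 (Y(E) = √(6 + 5*(-5))*2 = √(6 - 25)*2 = √(-19)*2 = (I*√19)*2 = 2*I*√19)
Z = -1294 (Z = (-495 + 17*(-58)) + 187 = (-495 - 986) + 187 = -1481 + 187 = -1294)
Z + Y(-66) = -1294 + 2*I*√19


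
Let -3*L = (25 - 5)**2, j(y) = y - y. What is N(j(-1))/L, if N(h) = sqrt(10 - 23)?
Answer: -3*I*sqrt(13)/400 ≈ -0.027042*I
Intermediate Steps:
j(y) = 0
L = -400/3 (L = -(25 - 5)**2/3 = -1/3*20**2 = -1/3*400 = -400/3 ≈ -133.33)
N(h) = I*sqrt(13) (N(h) = sqrt(-13) = I*sqrt(13))
N(j(-1))/L = (I*sqrt(13))/(-400/3) = (I*sqrt(13))*(-3/400) = -3*I*sqrt(13)/400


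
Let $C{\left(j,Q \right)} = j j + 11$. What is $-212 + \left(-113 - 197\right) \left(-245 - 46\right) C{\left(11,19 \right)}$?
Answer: $11907508$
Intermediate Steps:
$C{\left(j,Q \right)} = 11 + j^{2}$ ($C{\left(j,Q \right)} = j^{2} + 11 = 11 + j^{2}$)
$-212 + \left(-113 - 197\right) \left(-245 - 46\right) C{\left(11,19 \right)} = -212 + \left(-113 - 197\right) \left(-245 - 46\right) \left(11 + 11^{2}\right) = -212 + \left(-310\right) \left(-291\right) \left(11 + 121\right) = -212 + 90210 \cdot 132 = -212 + 11907720 = 11907508$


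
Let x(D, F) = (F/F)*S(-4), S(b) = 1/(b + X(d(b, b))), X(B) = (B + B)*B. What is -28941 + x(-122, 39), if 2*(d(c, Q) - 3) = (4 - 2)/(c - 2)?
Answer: -6280179/217 ≈ -28941.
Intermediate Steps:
d(c, Q) = 3 + 1/(-2 + c) (d(c, Q) = 3 + ((4 - 2)/(c - 2))/2 = 3 + (2/(-2 + c))/2 = 3 + 1/(-2 + c))
X(B) = 2*B² (X(B) = (2*B)*B = 2*B²)
S(b) = 1/(b + 2*(-5 + 3*b)²/(-2 + b)²) (S(b) = 1/(b + 2*((-5 + 3*b)/(-2 + b))²) = 1/(b + 2*((-5 + 3*b)²/(-2 + b)²)) = 1/(b + 2*(-5 + 3*b)²/(-2 + b)²))
x(D, F) = 18/217 (x(D, F) = (F/F)*((-2 - 4)²/(2*(-5 + 3*(-4))² - 4*(-2 - 4)²)) = 1*((-6)²/(2*(-5 - 12)² - 4*(-6)²)) = 1*(36/(2*(-17)² - 4*36)) = 1*(36/(2*289 - 144)) = 1*(36/(578 - 144)) = 1*(36/434) = 1*(36*(1/434)) = 1*(18/217) = 18/217)
-28941 + x(-122, 39) = -28941 + 18/217 = -6280179/217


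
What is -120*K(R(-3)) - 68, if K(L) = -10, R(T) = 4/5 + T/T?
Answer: 1132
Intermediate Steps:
R(T) = 9/5 (R(T) = 4*(⅕) + 1 = ⅘ + 1 = 9/5)
-120*K(R(-3)) - 68 = -120*(-10) - 68 = 1200 - 68 = 1132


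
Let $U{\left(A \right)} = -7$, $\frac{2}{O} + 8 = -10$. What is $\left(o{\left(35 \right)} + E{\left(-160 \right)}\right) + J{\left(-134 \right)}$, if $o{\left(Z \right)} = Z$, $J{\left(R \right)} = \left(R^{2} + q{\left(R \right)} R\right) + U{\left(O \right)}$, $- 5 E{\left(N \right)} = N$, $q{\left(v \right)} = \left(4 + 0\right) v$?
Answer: $89840$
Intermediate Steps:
$O = - \frac{1}{9}$ ($O = \frac{2}{-8 - 10} = \frac{2}{-18} = 2 \left(- \frac{1}{18}\right) = - \frac{1}{9} \approx -0.11111$)
$q{\left(v \right)} = 4 v$
$E{\left(N \right)} = - \frac{N}{5}$
$J{\left(R \right)} = -7 + 5 R^{2}$ ($J{\left(R \right)} = \left(R^{2} + 4 R R\right) - 7 = \left(R^{2} + 4 R^{2}\right) - 7 = 5 R^{2} - 7 = -7 + 5 R^{2}$)
$\left(o{\left(35 \right)} + E{\left(-160 \right)}\right) + J{\left(-134 \right)} = \left(35 - -32\right) - \left(7 - 5 \left(-134\right)^{2}\right) = \left(35 + 32\right) + \left(-7 + 5 \cdot 17956\right) = 67 + \left(-7 + 89780\right) = 67 + 89773 = 89840$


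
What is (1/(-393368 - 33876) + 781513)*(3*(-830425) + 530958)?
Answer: -654543456001794207/427244 ≈ -1.5320e+12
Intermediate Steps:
(1/(-393368 - 33876) + 781513)*(3*(-830425) + 530958) = (1/(-427244) + 781513)*(-2491275 + 530958) = (-1/427244 + 781513)*(-1960317) = (333896740171/427244)*(-1960317) = -654543456001794207/427244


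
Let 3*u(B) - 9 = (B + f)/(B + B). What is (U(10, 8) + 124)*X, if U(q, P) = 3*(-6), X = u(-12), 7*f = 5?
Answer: 84323/252 ≈ 334.62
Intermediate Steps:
f = 5/7 (f = (⅐)*5 = 5/7 ≈ 0.71429)
u(B) = 3 + (5/7 + B)/(6*B) (u(B) = 3 + ((B + 5/7)/(B + B))/3 = 3 + ((5/7 + B)/((2*B)))/3 = 3 + ((5/7 + B)*(1/(2*B)))/3 = 3 + ((5/7 + B)/(2*B))/3 = 3 + (5/7 + B)/(6*B))
X = 1591/504 (X = (1/42)*(5 + 133*(-12))/(-12) = (1/42)*(-1/12)*(5 - 1596) = (1/42)*(-1/12)*(-1591) = 1591/504 ≈ 3.1567)
U(q, P) = -18
(U(10, 8) + 124)*X = (-18 + 124)*(1591/504) = 106*(1591/504) = 84323/252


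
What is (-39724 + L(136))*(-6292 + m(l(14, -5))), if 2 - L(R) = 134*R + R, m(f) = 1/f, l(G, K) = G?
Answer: 2558134567/7 ≈ 3.6545e+8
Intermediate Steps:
L(R) = 2 - 135*R (L(R) = 2 - (134*R + R) = 2 - 135*R)
(-39724 + L(136))*(-6292 + m(l(14, -5))) = (-39724 + (2 - 135*136))*(-6292 + 1/14) = (-39724 + (2 - 18360))*(-6292 + 1/14) = (-39724 - 18358)*(-88087/14) = -58082*(-88087/14) = 2558134567/7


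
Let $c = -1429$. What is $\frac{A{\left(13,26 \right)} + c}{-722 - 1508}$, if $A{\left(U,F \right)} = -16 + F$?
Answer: $\frac{1419}{2230} \approx 0.63632$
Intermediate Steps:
$\frac{A{\left(13,26 \right)} + c}{-722 - 1508} = \frac{\left(-16 + 26\right) - 1429}{-722 - 1508} = \frac{10 - 1429}{-2230} = \left(-1419\right) \left(- \frac{1}{2230}\right) = \frac{1419}{2230}$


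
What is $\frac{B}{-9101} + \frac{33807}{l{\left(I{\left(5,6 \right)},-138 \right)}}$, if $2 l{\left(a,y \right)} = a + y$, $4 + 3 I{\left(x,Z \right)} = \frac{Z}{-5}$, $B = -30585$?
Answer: $- \frac{4583109525}{9537848} \approx -480.52$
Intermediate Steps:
$I{\left(x,Z \right)} = - \frac{4}{3} - \frac{Z}{15}$ ($I{\left(x,Z \right)} = - \frac{4}{3} + \frac{Z \frac{1}{-5}}{3} = - \frac{4}{3} + \frac{Z \left(- \frac{1}{5}\right)}{3} = - \frac{4}{3} + \frac{\left(- \frac{1}{5}\right) Z}{3} = - \frac{4}{3} - \frac{Z}{15}$)
$l{\left(a,y \right)} = \frac{a}{2} + \frac{y}{2}$ ($l{\left(a,y \right)} = \frac{a + y}{2} = \frac{a}{2} + \frac{y}{2}$)
$\frac{B}{-9101} + \frac{33807}{l{\left(I{\left(5,6 \right)},-138 \right)}} = - \frac{30585}{-9101} + \frac{33807}{\frac{- \frac{4}{3} - \frac{2}{5}}{2} + \frac{1}{2} \left(-138\right)} = \left(-30585\right) \left(- \frac{1}{9101}\right) + \frac{33807}{\frac{- \frac{4}{3} - \frac{2}{5}}{2} - 69} = \frac{30585}{9101} + \frac{33807}{\frac{1}{2} \left(- \frac{26}{15}\right) - 69} = \frac{30585}{9101} + \frac{33807}{- \frac{13}{15} - 69} = \frac{30585}{9101} + \frac{33807}{- \frac{1048}{15}} = \frac{30585}{9101} + 33807 \left(- \frac{15}{1048}\right) = \frac{30585}{9101} - \frac{507105}{1048} = - \frac{4583109525}{9537848}$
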